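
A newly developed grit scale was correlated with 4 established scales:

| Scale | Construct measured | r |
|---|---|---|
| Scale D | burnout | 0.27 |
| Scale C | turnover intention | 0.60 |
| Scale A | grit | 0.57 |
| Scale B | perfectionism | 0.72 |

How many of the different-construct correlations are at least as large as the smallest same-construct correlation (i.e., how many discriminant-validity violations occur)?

Convergent (same construct = grit): Scale A.
Smallest convergent = 0.57. Discriminant values: 0.27, 0.60, 0.72; count ≥ 0.57 → 2.

2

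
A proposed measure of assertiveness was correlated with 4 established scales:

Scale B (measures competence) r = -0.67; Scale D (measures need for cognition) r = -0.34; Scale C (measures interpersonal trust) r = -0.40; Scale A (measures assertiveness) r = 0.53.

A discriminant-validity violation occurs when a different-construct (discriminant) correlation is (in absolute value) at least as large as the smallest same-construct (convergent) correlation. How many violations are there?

1

Convergent (same construct = assertiveness): Scale A.
Smallest convergent = 0.53. Discriminant |r|: 0.67, 0.34, 0.40; count ≥ 0.53 → 1.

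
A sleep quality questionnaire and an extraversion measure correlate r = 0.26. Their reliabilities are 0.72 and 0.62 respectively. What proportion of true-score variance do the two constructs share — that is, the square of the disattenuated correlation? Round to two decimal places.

Disattenuated r = 0.26 / √(0.72 × 0.62) = 0.26 / 0.6681 = 0.3892.
Shared true-score variance = 0.3892² = 0.1515 ≈ 0.15.

0.15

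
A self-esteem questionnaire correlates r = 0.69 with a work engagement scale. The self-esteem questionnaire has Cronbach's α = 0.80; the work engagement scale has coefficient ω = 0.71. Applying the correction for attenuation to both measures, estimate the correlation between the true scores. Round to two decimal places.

r_true = r_obs / √(r_xx · r_yy) = 0.69 / √(0.80 × 0.71) = 0.69 / √0.5680 = 0.69 / 0.7537 ≈ 0.92.

0.92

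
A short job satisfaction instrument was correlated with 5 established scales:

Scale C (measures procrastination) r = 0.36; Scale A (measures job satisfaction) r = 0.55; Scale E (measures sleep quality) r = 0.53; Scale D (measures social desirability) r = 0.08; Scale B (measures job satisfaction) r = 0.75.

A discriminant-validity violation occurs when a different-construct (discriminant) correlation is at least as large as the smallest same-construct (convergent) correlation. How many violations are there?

0

Convergent (same construct = job satisfaction): Scale A, Scale B.
Smallest convergent = 0.55. Discriminant values: 0.36, 0.53, 0.08; count ≥ 0.55 → 0.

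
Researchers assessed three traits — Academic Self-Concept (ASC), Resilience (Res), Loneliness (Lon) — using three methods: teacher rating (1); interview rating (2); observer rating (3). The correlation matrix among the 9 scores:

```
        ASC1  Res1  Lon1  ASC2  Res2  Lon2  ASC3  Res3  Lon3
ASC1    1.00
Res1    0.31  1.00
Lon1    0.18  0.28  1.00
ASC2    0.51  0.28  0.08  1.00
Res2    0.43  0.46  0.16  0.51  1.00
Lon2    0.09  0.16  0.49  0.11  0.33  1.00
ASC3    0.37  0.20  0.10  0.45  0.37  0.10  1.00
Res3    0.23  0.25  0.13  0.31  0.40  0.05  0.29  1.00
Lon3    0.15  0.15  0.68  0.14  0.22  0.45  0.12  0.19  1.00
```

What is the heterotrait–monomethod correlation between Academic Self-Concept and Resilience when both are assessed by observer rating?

0.29

Different traits, same method: r(ASC3, Res3) = 0.29.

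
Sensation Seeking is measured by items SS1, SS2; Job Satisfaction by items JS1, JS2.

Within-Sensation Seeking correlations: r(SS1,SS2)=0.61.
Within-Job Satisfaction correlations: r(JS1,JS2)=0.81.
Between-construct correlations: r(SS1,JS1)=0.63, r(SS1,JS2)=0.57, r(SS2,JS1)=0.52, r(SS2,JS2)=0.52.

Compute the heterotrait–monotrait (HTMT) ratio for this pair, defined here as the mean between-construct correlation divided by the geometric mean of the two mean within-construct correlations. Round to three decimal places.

0.797

Mean between = 2.24/4 = 0.5600.
Mean within-SS = 0.61/1 = 0.6100; mean within-JS = 0.81/1 = 0.8100.
Geometric mean = √(0.6100 × 0.8100) = 0.7029.
HTMT = 0.5600 / 0.7029 = 0.797.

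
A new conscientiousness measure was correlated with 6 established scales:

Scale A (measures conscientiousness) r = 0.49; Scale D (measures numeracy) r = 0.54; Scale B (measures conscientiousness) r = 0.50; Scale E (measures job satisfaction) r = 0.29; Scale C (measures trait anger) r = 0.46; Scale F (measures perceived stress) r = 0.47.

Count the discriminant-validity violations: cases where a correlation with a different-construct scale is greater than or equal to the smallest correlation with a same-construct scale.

Convergent (same construct = conscientiousness): Scale A, Scale B.
Smallest convergent = 0.49. Discriminant values: 0.54, 0.29, 0.46, 0.47; count ≥ 0.49 → 1.

1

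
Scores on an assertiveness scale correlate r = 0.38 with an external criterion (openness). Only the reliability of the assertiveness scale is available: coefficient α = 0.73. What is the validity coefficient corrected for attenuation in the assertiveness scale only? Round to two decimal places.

Single correction: r_c = r_obs / √r_xx = 0.38 / √0.73 = 0.38 / 0.8544 ≈ 0.44.

0.44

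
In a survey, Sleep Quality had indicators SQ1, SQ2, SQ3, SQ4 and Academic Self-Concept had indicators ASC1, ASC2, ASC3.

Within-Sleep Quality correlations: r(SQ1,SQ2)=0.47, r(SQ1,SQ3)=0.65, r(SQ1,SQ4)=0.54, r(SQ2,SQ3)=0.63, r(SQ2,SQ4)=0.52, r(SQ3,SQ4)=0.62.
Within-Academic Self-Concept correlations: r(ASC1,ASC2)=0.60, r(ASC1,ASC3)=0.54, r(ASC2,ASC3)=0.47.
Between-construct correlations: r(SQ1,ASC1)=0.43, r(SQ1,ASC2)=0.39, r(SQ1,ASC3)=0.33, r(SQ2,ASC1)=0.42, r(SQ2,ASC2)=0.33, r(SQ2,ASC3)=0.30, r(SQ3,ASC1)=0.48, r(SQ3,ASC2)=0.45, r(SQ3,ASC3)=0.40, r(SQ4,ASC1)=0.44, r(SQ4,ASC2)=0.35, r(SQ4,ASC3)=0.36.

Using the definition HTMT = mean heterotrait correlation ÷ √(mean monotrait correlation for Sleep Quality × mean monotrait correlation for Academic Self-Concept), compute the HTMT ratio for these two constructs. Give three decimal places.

0.704

Mean heterotrait r = 4.68/12 = 0.3900.
Mean within-SQ = 3.43/6 = 0.5717; mean within-ASC = 1.61/3 = 0.5367.
Geometric mean = √(0.5717 × 0.5367) = 0.5539.
HTMT = 0.3900 / 0.5539 = 0.704.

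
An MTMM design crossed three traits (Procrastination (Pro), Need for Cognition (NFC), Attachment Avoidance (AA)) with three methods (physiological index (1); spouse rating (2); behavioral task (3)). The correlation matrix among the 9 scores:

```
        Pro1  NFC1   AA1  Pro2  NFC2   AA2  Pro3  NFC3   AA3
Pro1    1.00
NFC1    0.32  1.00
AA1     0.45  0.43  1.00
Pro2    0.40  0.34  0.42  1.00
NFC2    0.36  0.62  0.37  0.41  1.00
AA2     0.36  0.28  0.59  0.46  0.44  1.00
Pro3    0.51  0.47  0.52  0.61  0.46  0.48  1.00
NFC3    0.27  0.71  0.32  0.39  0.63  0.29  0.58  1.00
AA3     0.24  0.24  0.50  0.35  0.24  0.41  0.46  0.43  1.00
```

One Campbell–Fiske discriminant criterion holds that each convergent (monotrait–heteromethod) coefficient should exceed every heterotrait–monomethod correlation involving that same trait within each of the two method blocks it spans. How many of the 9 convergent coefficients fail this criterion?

Checking each validity diagonal entry against its comparison values:
Pro (methods 1·2): 0.40 vs {0.32, 0.41, 0.45, 0.46} → fail.
Pro (methods 1·3): 0.51 vs {0.32, 0.58, 0.45, 0.46} → fail.
Pro (methods 2·3): 0.61 vs {0.41, 0.58, 0.46, 0.46} → pass.
NFC (methods 1·2): 0.62 vs {0.32, 0.41, 0.43, 0.44} → pass.
NFC (methods 1·3): 0.71 vs {0.32, 0.58, 0.43, 0.43} → pass.
NFC (methods 2·3): 0.63 vs {0.41, 0.58, 0.44, 0.43} → pass.
AA (methods 1·2): 0.59 vs {0.45, 0.46, 0.43, 0.44} → pass.
AA (methods 1·3): 0.50 vs {0.45, 0.46, 0.43, 0.43} → pass.
AA (methods 2·3): 0.41 vs {0.46, 0.46, 0.44, 0.43} → fail.
3 of 9 fail.

3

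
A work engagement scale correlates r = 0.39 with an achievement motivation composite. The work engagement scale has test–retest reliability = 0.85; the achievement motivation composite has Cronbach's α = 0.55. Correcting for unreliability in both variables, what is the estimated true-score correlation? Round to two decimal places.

r_true = r_obs / √(r_xx · r_yy) = 0.39 / √(0.85 × 0.55) = 0.39 / √0.4675 = 0.39 / 0.6837 ≈ 0.57.

0.57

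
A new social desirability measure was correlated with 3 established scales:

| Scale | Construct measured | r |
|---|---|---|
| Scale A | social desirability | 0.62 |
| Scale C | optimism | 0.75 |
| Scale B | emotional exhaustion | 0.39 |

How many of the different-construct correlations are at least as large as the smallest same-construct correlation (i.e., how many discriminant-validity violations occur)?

Convergent (same construct = social desirability): Scale A.
Smallest convergent = 0.62. Discriminant values: 0.75, 0.39; count ≥ 0.62 → 1.

1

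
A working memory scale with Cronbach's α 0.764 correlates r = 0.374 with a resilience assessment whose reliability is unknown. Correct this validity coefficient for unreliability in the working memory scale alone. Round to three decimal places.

0.428

Single correction: r_c = r_obs / √r_xx = 0.374 / √0.764 = 0.374 / 0.8741 ≈ 0.428.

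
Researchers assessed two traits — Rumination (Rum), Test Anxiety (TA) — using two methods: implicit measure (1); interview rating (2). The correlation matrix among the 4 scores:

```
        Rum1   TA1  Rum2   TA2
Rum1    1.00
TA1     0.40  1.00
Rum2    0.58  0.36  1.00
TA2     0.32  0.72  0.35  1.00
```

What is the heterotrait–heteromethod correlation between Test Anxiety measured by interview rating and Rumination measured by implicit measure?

0.32

Different traits and methods: r(TA2, Rum1) = 0.32.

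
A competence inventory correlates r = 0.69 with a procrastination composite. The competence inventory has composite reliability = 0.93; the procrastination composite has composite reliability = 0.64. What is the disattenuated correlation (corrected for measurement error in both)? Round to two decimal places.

0.89

r_true = r_obs / √(r_xx · r_yy) = 0.69 / √(0.93 × 0.64) = 0.69 / √0.5952 = 0.69 / 0.7715 ≈ 0.89.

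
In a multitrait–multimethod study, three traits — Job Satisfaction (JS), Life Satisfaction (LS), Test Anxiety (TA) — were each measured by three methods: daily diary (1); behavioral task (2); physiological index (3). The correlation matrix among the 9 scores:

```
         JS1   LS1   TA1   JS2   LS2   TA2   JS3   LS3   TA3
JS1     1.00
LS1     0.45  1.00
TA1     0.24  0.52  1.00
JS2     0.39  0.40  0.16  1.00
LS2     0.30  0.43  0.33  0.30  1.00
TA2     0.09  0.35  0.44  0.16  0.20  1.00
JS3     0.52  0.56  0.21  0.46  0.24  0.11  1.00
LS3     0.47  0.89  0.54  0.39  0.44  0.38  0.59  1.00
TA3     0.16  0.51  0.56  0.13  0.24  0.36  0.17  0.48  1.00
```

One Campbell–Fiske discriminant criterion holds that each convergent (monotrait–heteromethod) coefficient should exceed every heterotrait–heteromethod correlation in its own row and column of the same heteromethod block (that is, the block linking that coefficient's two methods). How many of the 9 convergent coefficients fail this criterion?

Convergent coefficients and their comparison sets:
JS (methods 1·2): 0.39 vs {0.30, 0.40, 0.09, 0.16} → fail.
JS (methods 1·3): 0.52 vs {0.47, 0.56, 0.16, 0.21} → fail.
JS (methods 2·3): 0.46 vs {0.39, 0.24, 0.13, 0.11} → pass.
LS (methods 1·2): 0.43 vs {0.40, 0.30, 0.35, 0.33} → pass.
LS (methods 1·3): 0.89 vs {0.56, 0.47, 0.51, 0.54} → pass.
LS (methods 2·3): 0.44 vs {0.24, 0.39, 0.24, 0.38} → pass.
TA (methods 1·2): 0.44 vs {0.16, 0.09, 0.33, 0.35} → pass.
TA (methods 1·3): 0.56 vs {0.21, 0.16, 0.54, 0.51} → pass.
TA (methods 2·3): 0.36 vs {0.11, 0.13, 0.38, 0.24} → fail.
3 of 9 fail.

3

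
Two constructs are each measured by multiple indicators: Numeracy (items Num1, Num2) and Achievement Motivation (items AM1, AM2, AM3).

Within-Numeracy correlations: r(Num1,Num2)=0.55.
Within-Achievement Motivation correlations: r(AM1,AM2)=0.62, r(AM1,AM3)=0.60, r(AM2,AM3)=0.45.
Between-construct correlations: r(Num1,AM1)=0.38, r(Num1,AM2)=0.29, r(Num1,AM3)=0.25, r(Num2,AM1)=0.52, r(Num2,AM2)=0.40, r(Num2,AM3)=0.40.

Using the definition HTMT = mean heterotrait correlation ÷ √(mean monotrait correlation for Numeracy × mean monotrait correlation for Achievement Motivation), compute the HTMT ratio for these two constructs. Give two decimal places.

Mean between = 2.24/6 = 0.3733.
Mean within-Num = 0.55/1 = 0.5500; mean within-AM = 1.67/3 = 0.5567.
Geometric mean = √(0.5500 × 0.5567) = 0.5533.
HTMT = 0.3733 / 0.5533 = 0.67.

0.67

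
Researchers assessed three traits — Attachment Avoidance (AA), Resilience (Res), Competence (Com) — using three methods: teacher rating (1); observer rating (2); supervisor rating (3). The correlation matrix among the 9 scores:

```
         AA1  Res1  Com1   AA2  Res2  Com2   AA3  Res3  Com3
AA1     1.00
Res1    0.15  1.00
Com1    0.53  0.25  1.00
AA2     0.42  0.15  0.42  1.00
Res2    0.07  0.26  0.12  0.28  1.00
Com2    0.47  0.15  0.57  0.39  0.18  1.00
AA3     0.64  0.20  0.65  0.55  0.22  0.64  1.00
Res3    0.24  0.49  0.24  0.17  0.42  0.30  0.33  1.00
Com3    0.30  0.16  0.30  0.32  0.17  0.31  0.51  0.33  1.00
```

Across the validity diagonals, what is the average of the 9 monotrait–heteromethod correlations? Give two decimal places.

Convergent values: 0.42, 0.64, 0.55, 0.26, 0.49, 0.42, 0.57, 0.30, 0.31; mean = 3.96/9 = 0.44.

0.44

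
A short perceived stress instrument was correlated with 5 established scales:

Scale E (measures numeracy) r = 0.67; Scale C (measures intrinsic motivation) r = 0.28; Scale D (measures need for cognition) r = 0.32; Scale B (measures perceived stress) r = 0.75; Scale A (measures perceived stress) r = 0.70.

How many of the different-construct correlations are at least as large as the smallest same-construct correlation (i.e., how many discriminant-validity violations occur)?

Convergent (same construct = perceived stress): Scale B, Scale A.
Smallest convergent = 0.70. Discriminant values: 0.67, 0.28, 0.32; count ≥ 0.70 → 0.

0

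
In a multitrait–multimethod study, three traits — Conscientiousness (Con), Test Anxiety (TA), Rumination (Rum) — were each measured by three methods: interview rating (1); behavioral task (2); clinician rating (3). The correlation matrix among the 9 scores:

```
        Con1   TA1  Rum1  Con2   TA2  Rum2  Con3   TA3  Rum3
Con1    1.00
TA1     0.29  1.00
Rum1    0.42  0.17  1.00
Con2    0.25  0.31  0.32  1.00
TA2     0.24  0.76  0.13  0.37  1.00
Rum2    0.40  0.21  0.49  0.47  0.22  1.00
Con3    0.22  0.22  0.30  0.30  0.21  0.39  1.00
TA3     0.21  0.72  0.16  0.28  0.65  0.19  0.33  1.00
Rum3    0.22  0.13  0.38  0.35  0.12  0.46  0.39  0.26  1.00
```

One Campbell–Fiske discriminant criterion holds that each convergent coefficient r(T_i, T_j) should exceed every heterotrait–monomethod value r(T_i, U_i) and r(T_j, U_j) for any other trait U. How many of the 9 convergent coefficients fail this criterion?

Each convergent coefficient versus the relevant comparison correlations:
Con (methods 1·2): 0.25 vs {0.29, 0.37, 0.42, 0.47} → fail.
Con (methods 1·3): 0.22 vs {0.29, 0.33, 0.42, 0.39} → fail.
Con (methods 2·3): 0.30 vs {0.37, 0.33, 0.47, 0.39} → fail.
TA (methods 1·2): 0.76 vs {0.29, 0.37, 0.17, 0.22} → pass.
TA (methods 1·3): 0.72 vs {0.29, 0.33, 0.17, 0.26} → pass.
TA (methods 2·3): 0.65 vs {0.37, 0.33, 0.22, 0.26} → pass.
Rum (methods 1·2): 0.49 vs {0.42, 0.47, 0.17, 0.22} → pass.
Rum (methods 1·3): 0.38 vs {0.42, 0.39, 0.17, 0.26} → fail.
Rum (methods 2·3): 0.46 vs {0.47, 0.39, 0.22, 0.26} → fail.
5 of 9 fail.

5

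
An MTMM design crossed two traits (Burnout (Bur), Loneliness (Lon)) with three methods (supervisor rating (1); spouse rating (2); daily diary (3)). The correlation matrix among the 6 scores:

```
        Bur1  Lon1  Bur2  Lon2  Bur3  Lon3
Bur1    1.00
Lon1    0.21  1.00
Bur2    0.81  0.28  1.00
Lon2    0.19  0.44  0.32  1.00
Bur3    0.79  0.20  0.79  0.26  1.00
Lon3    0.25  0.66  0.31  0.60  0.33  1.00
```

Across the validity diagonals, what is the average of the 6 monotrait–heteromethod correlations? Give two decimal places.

Convergent values: 0.81, 0.79, 0.79, 0.44, 0.66, 0.60; mean = 4.09/6 = 0.68.

0.68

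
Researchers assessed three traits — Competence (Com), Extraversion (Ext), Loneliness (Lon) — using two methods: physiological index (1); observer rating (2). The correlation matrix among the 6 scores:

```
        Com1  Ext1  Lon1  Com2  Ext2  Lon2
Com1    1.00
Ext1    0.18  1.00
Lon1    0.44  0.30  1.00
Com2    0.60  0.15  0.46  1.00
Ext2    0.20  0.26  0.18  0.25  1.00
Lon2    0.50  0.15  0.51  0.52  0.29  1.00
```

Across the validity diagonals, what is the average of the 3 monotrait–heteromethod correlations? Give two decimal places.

0.46

Convergent values: 0.60, 0.26, 0.51; mean = 1.37/3 = 0.46.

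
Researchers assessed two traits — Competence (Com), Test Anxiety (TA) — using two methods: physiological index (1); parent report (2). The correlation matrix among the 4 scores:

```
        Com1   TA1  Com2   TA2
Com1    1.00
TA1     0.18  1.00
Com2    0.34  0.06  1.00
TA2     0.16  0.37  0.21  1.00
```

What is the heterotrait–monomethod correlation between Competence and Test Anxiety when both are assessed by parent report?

0.21

Different traits, same method: r(Com2, TA2) = 0.21.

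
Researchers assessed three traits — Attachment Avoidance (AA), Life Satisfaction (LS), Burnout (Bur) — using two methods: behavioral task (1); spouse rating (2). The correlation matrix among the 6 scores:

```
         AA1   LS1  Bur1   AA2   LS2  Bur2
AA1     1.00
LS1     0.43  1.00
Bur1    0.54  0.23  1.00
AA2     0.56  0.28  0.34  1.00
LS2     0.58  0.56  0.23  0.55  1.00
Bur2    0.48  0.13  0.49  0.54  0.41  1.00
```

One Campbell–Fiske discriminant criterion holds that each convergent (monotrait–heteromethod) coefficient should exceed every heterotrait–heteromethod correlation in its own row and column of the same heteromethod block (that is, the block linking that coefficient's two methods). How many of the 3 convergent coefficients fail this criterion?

Convergent coefficients and their comparison sets:
AA (methods 1·2): 0.56 vs {0.58, 0.28, 0.48, 0.34} → fail.
LS (methods 1·2): 0.56 vs {0.28, 0.58, 0.13, 0.23} → fail.
Bur (methods 1·2): 0.49 vs {0.34, 0.48, 0.23, 0.13} → pass.
2 of 3 fail.

2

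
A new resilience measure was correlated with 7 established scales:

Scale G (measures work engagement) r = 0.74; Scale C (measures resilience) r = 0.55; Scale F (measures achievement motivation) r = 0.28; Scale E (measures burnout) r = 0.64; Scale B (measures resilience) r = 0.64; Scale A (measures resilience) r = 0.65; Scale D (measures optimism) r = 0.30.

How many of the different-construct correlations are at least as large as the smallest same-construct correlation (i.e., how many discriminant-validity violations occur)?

2

Convergent (same construct = resilience): Scale C, Scale B, Scale A.
Smallest convergent = 0.55. Discriminant values: 0.74, 0.28, 0.64, 0.30; count ≥ 0.55 → 2.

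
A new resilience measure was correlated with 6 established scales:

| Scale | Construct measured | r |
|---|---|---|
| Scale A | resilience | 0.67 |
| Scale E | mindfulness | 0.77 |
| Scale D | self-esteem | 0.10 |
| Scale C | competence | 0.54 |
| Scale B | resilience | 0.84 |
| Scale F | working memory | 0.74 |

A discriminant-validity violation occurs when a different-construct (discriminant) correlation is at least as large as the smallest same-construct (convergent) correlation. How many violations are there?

Convergent (same construct = resilience): Scale A, Scale B.
Smallest convergent = 0.67. Discriminant values: 0.77, 0.10, 0.54, 0.74; count ≥ 0.67 → 2.

2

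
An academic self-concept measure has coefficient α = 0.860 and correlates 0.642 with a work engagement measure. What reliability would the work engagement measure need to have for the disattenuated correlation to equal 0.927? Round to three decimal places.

r_true = r_obs / √(r_xx · r_yy) ⇒ 0.927 = 0.642 / √(0.860 · r_yy).
√(0.860 · r_yy) = 0.642 / 0.927 = 0.6926; 0.860 · r_yy = 0.4797; r_yy = 0.4797 / 0.860 ≈ 0.558.

0.558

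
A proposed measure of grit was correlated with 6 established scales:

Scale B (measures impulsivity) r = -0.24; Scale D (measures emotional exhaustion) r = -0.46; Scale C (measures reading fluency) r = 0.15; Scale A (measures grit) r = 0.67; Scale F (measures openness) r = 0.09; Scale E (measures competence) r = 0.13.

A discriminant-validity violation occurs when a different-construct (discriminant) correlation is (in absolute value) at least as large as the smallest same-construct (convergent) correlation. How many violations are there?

Convergent (same construct = grit): Scale A.
Smallest convergent = 0.67. Discriminant |r|: 0.24, 0.46, 0.15, 0.09, 0.13; count ≥ 0.67 → 0.

0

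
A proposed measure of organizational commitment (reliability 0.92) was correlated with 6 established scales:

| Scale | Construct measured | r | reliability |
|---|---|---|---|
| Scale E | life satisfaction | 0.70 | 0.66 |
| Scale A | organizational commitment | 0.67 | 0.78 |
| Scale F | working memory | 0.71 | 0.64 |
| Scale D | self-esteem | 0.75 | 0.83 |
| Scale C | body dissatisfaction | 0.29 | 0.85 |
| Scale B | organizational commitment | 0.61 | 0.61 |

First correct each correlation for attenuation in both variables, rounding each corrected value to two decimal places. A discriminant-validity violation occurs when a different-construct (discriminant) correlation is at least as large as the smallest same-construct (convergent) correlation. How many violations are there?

Disattenuated r (r / √(r_scale · r_new)):
  Scale E (disc): 0.70 / √(0.66·0.92) = 0.90
  Scale A (conv): 0.67 / √(0.78·0.92) = 0.79
  Scale F (disc): 0.71 / √(0.64·0.92) = 0.93
  Scale D (disc): 0.75 / √(0.83·0.92) = 0.86
  Scale C (disc): 0.29 / √(0.85·0.92) = 0.33
  Scale B (conv): 0.61 / √(0.61·0.92) = 0.81
Smallest convergent = 0.79. Discriminant values: 0.90, 0.93, 0.86, 0.33; count ≥ 0.79 → 3.

3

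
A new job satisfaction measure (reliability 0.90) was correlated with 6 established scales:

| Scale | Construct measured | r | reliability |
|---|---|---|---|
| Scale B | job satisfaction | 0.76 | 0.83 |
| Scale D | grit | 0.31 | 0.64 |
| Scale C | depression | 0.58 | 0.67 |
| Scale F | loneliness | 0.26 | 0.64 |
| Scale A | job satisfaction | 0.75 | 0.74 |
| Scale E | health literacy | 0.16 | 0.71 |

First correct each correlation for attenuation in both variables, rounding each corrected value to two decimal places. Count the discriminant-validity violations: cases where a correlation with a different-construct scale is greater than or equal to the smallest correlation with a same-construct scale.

0

Disattenuated r (r / √(r_scale · r_new)):
  Scale B (conv): 0.76 / √(0.83·0.90) = 0.88
  Scale D (disc): 0.31 / √(0.64·0.90) = 0.41
  Scale C (disc): 0.58 / √(0.67·0.90) = 0.75
  Scale F (disc): 0.26 / √(0.64·0.90) = 0.34
  Scale A (conv): 0.75 / √(0.74·0.90) = 0.92
  Scale E (disc): 0.16 / √(0.71·0.90) = 0.20
Smallest convergent = 0.88. Discriminant values: 0.41, 0.75, 0.34, 0.20; count ≥ 0.88 → 0.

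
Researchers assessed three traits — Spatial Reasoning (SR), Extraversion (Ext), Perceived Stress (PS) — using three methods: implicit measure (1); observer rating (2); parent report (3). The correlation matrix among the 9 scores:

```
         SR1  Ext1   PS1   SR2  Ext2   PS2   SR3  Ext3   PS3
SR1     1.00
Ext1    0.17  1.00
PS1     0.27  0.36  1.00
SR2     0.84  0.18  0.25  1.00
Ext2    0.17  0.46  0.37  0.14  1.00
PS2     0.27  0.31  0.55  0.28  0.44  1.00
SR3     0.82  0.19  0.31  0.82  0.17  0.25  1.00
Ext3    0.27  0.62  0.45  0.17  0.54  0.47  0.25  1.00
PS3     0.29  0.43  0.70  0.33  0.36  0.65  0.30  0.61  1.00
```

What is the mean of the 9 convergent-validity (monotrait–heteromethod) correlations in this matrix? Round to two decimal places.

Convergent values: 0.84, 0.82, 0.82, 0.46, 0.62, 0.54, 0.55, 0.70, 0.65; mean = 6.00/9 = 0.67.

0.67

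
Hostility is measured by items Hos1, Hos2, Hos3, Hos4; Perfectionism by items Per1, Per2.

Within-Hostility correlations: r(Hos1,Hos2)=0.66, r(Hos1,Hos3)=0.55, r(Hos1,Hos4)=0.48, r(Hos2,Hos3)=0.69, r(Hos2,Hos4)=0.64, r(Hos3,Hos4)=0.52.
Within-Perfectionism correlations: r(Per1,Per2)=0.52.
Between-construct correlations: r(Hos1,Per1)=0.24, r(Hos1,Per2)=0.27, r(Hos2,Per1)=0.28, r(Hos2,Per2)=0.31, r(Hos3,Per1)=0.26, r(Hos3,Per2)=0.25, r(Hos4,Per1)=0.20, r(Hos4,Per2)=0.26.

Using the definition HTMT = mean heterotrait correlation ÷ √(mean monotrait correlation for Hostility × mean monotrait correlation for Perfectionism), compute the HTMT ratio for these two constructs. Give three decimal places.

0.467

Mean heterotrait r = 2.07/8 = 0.2588.
Mean within-Hos = 3.54/6 = 0.5900; mean within-Per = 0.52/1 = 0.5200.
Geometric mean = √(0.5900 × 0.5200) = 0.5539.
HTMT = 0.2588 / 0.5539 = 0.467.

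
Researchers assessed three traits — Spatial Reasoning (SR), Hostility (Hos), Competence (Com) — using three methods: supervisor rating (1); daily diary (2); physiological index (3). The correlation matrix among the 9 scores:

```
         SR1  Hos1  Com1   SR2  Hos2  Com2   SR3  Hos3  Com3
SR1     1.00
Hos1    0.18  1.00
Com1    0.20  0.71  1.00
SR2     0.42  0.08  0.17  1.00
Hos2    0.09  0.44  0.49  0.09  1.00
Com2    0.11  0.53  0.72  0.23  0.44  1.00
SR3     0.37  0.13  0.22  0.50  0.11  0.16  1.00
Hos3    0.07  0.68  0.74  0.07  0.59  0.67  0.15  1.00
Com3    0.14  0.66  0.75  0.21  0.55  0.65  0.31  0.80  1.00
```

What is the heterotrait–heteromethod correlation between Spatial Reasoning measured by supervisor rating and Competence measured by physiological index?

0.14

Different traits and methods: r(SR1, Com3) = 0.14.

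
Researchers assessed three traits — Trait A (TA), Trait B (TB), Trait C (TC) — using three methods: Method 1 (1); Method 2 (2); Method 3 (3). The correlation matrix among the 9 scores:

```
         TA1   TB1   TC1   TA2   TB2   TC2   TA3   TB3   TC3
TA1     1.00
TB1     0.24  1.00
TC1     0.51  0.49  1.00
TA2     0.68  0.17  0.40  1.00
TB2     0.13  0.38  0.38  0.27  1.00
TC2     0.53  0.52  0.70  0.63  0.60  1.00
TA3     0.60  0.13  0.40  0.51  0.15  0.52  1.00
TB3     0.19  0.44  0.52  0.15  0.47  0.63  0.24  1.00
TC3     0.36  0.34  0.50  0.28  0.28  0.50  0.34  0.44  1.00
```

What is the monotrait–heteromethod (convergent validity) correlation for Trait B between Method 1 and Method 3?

Same trait (TB), different methods: r(TB1, TB3) = 0.44.

0.44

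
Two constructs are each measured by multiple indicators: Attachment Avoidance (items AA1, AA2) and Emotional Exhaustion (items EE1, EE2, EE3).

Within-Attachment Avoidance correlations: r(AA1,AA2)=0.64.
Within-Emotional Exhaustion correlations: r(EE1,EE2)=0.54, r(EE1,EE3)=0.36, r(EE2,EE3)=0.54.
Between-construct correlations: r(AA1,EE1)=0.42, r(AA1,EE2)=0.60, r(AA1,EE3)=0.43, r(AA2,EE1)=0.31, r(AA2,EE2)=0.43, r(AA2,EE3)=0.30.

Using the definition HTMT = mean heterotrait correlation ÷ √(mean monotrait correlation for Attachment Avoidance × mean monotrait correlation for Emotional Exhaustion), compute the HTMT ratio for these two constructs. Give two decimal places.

0.75

Mean heterotrait r = 2.49/6 = 0.4150.
Mean within-AA = 0.64/1 = 0.6400; mean within-EE = 1.44/3 = 0.4800.
Geometric mean = √(0.6400 × 0.4800) = 0.5543.
HTMT = 0.4150 / 0.5543 = 0.75.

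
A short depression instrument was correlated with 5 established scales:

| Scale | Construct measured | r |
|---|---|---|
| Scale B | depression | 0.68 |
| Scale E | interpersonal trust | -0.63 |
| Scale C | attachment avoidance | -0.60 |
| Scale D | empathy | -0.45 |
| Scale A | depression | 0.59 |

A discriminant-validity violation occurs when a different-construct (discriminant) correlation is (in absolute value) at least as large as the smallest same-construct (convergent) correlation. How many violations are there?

2

Convergent (same construct = depression): Scale B, Scale A.
Smallest convergent = 0.59. Discriminant |r|: 0.63, 0.60, 0.45; count ≥ 0.59 → 2.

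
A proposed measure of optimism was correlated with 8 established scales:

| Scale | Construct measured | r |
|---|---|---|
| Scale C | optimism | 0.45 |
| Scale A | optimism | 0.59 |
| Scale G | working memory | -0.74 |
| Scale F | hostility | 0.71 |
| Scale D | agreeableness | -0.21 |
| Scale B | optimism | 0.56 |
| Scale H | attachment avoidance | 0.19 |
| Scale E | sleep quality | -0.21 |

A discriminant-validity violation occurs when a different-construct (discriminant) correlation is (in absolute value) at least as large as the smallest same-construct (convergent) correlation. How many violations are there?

Convergent (same construct = optimism): Scale C, Scale A, Scale B.
Smallest convergent = 0.45. Discriminant |r|: 0.74, 0.71, 0.21, 0.19, 0.21; count ≥ 0.45 → 2.

2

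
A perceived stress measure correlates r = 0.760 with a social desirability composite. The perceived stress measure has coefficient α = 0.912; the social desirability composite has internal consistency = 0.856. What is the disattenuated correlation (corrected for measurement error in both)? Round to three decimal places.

r_true = r_obs / √(r_xx · r_yy) = 0.760 / √(0.912 × 0.856) = 0.760 / √0.780672 = 0.760 / 0.8836 ≈ 0.860.

0.860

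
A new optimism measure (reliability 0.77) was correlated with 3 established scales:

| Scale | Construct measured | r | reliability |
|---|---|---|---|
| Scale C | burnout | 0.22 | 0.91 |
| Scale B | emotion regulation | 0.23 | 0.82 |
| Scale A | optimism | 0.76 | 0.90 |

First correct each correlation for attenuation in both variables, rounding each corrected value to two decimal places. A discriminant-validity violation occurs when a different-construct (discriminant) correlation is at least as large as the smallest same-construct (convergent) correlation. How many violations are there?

Disattenuated r (r / √(r_scale · r_new)):
  Scale C (disc): 0.22 / √(0.91·0.77) = 0.26
  Scale B (disc): 0.23 / √(0.82·0.77) = 0.29
  Scale A (conv): 0.76 / √(0.90·0.77) = 0.91
Smallest convergent = 0.91. Discriminant values: 0.26, 0.29; count ≥ 0.91 → 0.

0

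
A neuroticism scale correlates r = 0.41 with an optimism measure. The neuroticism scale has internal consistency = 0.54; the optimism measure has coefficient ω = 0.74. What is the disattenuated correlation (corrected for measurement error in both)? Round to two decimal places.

0.65

r_true = r_obs / √(r_xx · r_yy) = 0.41 / √(0.54 × 0.74) = 0.41 / √0.3996 = 0.41 / 0.6321 ≈ 0.65.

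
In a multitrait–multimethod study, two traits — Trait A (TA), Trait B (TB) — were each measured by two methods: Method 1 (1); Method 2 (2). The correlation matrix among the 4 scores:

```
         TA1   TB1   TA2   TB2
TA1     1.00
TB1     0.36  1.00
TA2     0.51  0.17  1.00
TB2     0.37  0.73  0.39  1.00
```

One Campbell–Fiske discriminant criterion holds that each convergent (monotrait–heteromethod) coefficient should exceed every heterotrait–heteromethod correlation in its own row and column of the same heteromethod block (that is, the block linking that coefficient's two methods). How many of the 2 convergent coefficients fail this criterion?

Each convergent coefficient versus the relevant comparison correlations:
TA (methods 1·2): 0.51 vs {0.37, 0.17} → pass.
TB (methods 1·2): 0.73 vs {0.17, 0.37} → pass.
0 of 2 fail.

0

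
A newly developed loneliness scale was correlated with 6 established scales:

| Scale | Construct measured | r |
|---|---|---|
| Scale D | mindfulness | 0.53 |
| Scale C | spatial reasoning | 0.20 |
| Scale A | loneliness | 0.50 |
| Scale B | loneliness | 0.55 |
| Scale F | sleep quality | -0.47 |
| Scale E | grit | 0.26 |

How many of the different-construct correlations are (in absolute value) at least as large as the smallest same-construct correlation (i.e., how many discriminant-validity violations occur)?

Convergent (same construct = loneliness): Scale A, Scale B.
Smallest convergent = 0.50. Discriminant |r|: 0.53, 0.20, 0.47, 0.26; count ≥ 0.50 → 1.

1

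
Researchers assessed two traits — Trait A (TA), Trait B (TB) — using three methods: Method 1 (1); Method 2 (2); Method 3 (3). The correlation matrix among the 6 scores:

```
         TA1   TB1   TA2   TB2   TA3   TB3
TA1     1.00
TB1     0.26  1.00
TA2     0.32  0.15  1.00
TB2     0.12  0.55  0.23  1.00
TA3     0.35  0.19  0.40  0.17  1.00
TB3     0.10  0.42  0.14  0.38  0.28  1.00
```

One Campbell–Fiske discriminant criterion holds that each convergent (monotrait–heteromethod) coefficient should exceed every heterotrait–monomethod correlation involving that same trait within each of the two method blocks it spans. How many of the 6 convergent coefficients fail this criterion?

0

Checking each validity diagonal entry against its comparison values:
TA (methods 1·2): 0.32 vs {0.26, 0.23} → pass.
TA (methods 1·3): 0.35 vs {0.26, 0.28} → pass.
TA (methods 2·3): 0.40 vs {0.23, 0.28} → pass.
TB (methods 1·2): 0.55 vs {0.26, 0.23} → pass.
TB (methods 1·3): 0.42 vs {0.26, 0.28} → pass.
TB (methods 2·3): 0.38 vs {0.23, 0.28} → pass.
0 of 6 fail.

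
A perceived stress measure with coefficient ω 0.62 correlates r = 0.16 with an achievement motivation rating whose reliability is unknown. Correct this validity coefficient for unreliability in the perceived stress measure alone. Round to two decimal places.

0.20

Single correction: r_c = r_obs / √r_xx = 0.16 / √0.62 = 0.16 / 0.7874 ≈ 0.20.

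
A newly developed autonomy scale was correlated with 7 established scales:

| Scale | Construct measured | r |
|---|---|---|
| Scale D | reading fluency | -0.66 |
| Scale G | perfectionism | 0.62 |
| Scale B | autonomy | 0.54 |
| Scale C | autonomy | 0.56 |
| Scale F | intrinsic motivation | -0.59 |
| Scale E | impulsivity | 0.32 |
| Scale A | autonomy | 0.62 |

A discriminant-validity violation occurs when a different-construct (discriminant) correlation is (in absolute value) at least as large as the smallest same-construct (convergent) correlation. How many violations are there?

Convergent (same construct = autonomy): Scale B, Scale C, Scale A.
Smallest convergent = 0.54. Discriminant |r|: 0.66, 0.62, 0.59, 0.32; count ≥ 0.54 → 3.

3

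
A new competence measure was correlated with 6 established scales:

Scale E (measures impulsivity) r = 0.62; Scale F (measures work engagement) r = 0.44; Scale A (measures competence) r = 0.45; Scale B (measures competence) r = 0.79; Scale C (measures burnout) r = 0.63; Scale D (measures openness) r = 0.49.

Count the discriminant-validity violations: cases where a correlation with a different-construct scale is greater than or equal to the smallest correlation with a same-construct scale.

Convergent (same construct = competence): Scale A, Scale B.
Smallest convergent = 0.45. Discriminant values: 0.62, 0.44, 0.63, 0.49; count ≥ 0.45 → 3.

3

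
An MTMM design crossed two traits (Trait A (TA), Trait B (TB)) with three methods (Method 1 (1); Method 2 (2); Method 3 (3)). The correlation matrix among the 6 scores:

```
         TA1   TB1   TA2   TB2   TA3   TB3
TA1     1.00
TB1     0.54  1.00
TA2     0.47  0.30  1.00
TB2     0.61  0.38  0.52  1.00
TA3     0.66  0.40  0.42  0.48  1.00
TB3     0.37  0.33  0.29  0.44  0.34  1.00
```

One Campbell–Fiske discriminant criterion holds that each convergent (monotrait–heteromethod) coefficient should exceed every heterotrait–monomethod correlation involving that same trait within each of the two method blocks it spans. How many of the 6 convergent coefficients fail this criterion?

Checking each validity diagonal entry against its comparison values:
TA (methods 1·2): 0.47 vs {0.54, 0.52} → fail.
TA (methods 1·3): 0.66 vs {0.54, 0.34} → pass.
TA (methods 2·3): 0.42 vs {0.52, 0.34} → fail.
TB (methods 1·2): 0.38 vs {0.54, 0.52} → fail.
TB (methods 1·3): 0.33 vs {0.54, 0.34} → fail.
TB (methods 2·3): 0.44 vs {0.52, 0.34} → fail.
5 of 6 fail.

5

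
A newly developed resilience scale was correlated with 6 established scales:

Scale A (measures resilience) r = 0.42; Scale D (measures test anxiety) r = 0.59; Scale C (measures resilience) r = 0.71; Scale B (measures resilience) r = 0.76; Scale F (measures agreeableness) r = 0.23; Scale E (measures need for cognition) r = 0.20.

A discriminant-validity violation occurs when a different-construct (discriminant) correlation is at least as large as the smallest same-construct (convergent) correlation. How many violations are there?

Convergent (same construct = resilience): Scale A, Scale C, Scale B.
Smallest convergent = 0.42. Discriminant values: 0.59, 0.23, 0.20; count ≥ 0.42 → 1.

1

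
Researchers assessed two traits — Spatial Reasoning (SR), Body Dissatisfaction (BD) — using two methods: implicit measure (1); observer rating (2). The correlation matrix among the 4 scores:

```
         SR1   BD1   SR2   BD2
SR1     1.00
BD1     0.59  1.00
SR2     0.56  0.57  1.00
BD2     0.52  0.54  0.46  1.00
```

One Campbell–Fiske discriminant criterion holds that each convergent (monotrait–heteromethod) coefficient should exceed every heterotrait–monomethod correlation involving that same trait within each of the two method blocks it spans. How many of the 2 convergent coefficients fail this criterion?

2

Each convergent coefficient versus the relevant comparison correlations:
SR (methods 1·2): 0.56 vs {0.59, 0.46} → fail.
BD (methods 1·2): 0.54 vs {0.59, 0.46} → fail.
2 of 2 fail.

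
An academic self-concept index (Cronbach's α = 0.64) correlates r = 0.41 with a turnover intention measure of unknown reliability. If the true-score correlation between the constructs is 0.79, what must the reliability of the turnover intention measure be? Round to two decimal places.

0.42

r_true = r_obs / √(r_xx · r_yy) ⇒ 0.79 = 0.41 / √(0.64 · r_yy).
√(0.64 · r_yy) = 0.41 / 0.79 = 0.5190; 0.64 · r_yy = 0.2694; r_yy = 0.2694 / 0.64 ≈ 0.42.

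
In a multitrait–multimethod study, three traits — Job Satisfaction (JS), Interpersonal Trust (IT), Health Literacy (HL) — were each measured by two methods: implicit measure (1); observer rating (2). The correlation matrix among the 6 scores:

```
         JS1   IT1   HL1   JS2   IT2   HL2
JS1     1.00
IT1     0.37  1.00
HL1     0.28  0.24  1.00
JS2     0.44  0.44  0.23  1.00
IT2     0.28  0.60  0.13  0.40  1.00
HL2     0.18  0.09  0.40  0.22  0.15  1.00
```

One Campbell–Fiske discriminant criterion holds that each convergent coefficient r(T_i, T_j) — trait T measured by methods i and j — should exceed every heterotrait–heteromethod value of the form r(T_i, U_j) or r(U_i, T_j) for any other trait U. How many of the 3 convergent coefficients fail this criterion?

Checking each validity diagonal entry against its comparison values:
JS (methods 1·2): 0.44 vs {0.28, 0.44, 0.18, 0.23} → fail.
IT (methods 1·2): 0.60 vs {0.44, 0.28, 0.09, 0.13} → pass.
HL (methods 1·2): 0.40 vs {0.23, 0.18, 0.13, 0.09} → pass.
1 of 3 fail.

1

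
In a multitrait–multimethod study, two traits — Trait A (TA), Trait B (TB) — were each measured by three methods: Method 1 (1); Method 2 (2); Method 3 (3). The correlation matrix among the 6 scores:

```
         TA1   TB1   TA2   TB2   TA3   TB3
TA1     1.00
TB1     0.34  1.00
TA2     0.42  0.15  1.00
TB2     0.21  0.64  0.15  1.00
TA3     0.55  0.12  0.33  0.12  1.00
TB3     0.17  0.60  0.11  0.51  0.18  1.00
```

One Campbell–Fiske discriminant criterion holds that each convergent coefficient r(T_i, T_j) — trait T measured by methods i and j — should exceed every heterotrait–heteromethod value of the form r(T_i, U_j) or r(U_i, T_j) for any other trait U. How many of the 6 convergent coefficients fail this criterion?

0

Checking each validity diagonal entry against its comparison values:
TA (methods 1·2): 0.42 vs {0.21, 0.15} → pass.
TA (methods 1·3): 0.55 vs {0.17, 0.12} → pass.
TA (methods 2·3): 0.33 vs {0.11, 0.12} → pass.
TB (methods 1·2): 0.64 vs {0.15, 0.21} → pass.
TB (methods 1·3): 0.60 vs {0.12, 0.17} → pass.
TB (methods 2·3): 0.51 vs {0.12, 0.11} → pass.
0 of 6 fail.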